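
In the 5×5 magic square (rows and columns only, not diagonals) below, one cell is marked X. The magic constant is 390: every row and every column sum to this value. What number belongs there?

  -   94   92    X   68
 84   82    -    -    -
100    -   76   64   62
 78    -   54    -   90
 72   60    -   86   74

The remaining cell in row 3 is (3,2) = 390 − 302 = 88.
Row 5 must total 390; the given cells sum to 292, so (5,3) = 98.
Column 1 must total 390; the given cells sum to 334, so (1,1) = 56.
The remaining cell in column 2 is (4,2) = 390 − 324 = 66.
From column 3, 390 − (92 + 76 + 54 + 98) gives (2,3) = 70.
Column 5: 68 + 62 + 90 + 74 + ? = 390, so (2,5) = 96.
Using row 1: 56 + 94 + 92 + 68 + ? → (1,4) = 390 − 310 = 80.

80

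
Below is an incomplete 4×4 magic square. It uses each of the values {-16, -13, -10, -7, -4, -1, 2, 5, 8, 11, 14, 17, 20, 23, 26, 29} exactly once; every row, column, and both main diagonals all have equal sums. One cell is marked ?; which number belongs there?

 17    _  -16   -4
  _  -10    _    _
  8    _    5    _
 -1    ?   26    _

The 16 entries sum to 104, so each line sums to 104/4 = 26.
Row 1: 17 + (-16) + (-4) + ? = 26, so (1,2) = 29.
The remaining cell in column 1 is (2,1) = 26 − 24 = 2.
The remaining cell in column 3 is (2,3) = 26 − 15 = 11.
From main diagonal, 26 − (17 + (-10) + 5) gives (4,4) = 14.
From anti-diagonal, 26 − (-4 + 11 + (-1)) gives (3,2) = 20.
From row 2, 26 − (2 + (-10) + 11) gives (2,4) = 23.
Row 3 must total 26; the given cells sum to 33, so (3,4) = -7.
Row 4 needs 26; the known cells sum to 39, so (4,2) = -13.

-13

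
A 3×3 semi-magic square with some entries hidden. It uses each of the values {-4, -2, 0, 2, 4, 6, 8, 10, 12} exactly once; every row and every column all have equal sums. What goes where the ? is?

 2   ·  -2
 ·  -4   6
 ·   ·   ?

The 9 entries sum to 36, so each line sums to 36/3 = 12.
Row 1: 2 + (-2) + ? = 12, so (1,2) = 12.
Row 2 must total 12; the given cells sum to 2, so (2,1) = 10.
Column 1: 2 + 10 + ? = 12, so (3,1) = 0.
The remaining cell in column 2 is (3,2) = 12 − 8 = 4.
The remaining cell in column 3 is (3,3) = 12 − 4 = 8.

8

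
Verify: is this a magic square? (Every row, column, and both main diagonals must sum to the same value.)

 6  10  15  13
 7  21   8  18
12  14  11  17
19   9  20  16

Row 1: 6 + 10 + 15 + 13 = 44.
Row 2: 7 + 21 + 8 + 18 = 54.
Row 3: 12 + 14 + 11 + 17 = 54.
Row 4: 19 + 9 + 20 + 16 = 64.
Column 1: 6 + 7 + 12 + 19 = 44.
Column 2: 10 + 21 + 14 + 9 = 54.
Column 3: 15 + 8 + 11 + 20 = 54.
Column 4: 13 + 18 + 17 + 16 = 64.
Main diagonal: 6 + 21 + 11 + 16 = 54.
Anti-diagonal: 13 + 8 + 14 + 19 = 54.

No — row 4 sums to 64 but row 2 sums to 54.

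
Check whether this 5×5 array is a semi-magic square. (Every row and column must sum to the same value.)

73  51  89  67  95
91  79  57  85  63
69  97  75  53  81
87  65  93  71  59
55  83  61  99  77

Row 1: 73 + 51 + 89 + 67 + 95 = 375.
Row 2: 91 + 79 + 57 + 85 + 63 = 375.
Row 3: 69 + 97 + 75 + 53 + 81 = 375.
Row 4: 87 + 65 + 93 + 71 + 59 = 375.
Row 5: 55 + 83 + 61 + 99 + 77 = 375.
Column 1: 73 + 91 + 69 + 87 + 55 = 375.
Column 2: 51 + 79 + 97 + 65 + 83 = 375.
Column 3: 89 + 57 + 75 + 93 + 61 = 375.
Column 4: 67 + 85 + 53 + 71 + 99 = 375.
Column 5: 95 + 63 + 81 + 59 + 77 = 375.
All lines sum to 375.

Yes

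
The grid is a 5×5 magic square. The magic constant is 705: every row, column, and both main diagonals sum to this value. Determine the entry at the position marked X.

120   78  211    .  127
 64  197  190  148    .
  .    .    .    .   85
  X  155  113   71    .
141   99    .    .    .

162

Row 1: 120 + 78 + 211 + 127 + ? = 705, so (1,4) = 169.
Row 2 needs 705; the known cells sum to 599, so (2,5) = 106.
Column 2: 78 + 197 + 155 + 99 + ? = 705, so (3,2) = 176.
Anti-diagonal needs 705; the known cells sum to 571, so (3,3) = 134.
Using column 3: 211 + 190 + 134 + 113 + ? → (5,3) = 705 − 648 = 57.
Main diagonal needs 705; the known cells sum to 522, so (5,5) = 183.
The remaining cell in row 5 is (5,4) = 705 − 480 = 225.
Column 4 must total 705; the given cells sum to 613, so (3,4) = 92.
Column 5 needs 705; the known cells sum to 501, so (4,5) = 204.
Row 3 must total 705; the given cells sum to 487, so (3,1) = 218.
Using row 4: 155 + 113 + 71 + 204 + ? → (4,1) = 705 − 543 = 162.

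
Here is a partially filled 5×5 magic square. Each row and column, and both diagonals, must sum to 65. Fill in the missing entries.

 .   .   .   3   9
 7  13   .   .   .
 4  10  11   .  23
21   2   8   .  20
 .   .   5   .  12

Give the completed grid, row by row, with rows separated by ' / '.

15 16 22 3 9 / 7 13 19 25 1 / 4 10 11 17 23 / 21 2 8 14 20 / 18 24 5 6 12

From row 3, 65 − (4 + 10 + 11 + 23) gives (3,4) = 17.
The remaining cell in row 4 is (4,4) = 65 − 51 = 14.
From column 5, 65 − (9 + 23 + 20 + 12) gives (2,5) = 1.
From main diagonal, 65 − (13 + 11 + 14 + 12) gives (1,1) = 15.
The remaining cell in column 1 is (5,1) = 65 − 47 = 18.
Anti-diagonal: 9 + 11 + 2 + 18 + ? = 65, so (2,4) = 25.
Row 2 must total 65; the given cells sum to 46, so (2,3) = 19.
From column 3, 65 − (19 + 11 + 8 + 5) gives (1,3) = 22.
From column 4, 65 − (3 + 25 + 17 + 14) gives (5,4) = 6.
The remaining cell in row 1 is (1,2) = 65 − 49 = 16.
The remaining cell in row 5 is (5,2) = 65 − 41 = 24.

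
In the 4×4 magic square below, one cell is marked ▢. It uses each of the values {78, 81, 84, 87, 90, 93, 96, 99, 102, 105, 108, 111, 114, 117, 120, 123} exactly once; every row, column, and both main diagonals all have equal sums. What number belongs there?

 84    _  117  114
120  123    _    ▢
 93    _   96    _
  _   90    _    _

78

The 16 entries sum to 1608, so each line sums to 1608/4 = 402.
The remaining cell in row 1 is (1,2) = 402 − 315 = 87.
Column 1: 84 + 120 + 93 + ? = 402, so (4,1) = 105.
From column 2, 402 − (87 + 123 + 90) gives (3,2) = 102.
Main diagonal: 84 + 123 + 96 + ? = 402, so (4,4) = 99.
From anti-diagonal, 402 − (114 + 102 + 105) gives (2,3) = 81.
Row 2 must total 402; the given cells sum to 324, so (2,4) = 78.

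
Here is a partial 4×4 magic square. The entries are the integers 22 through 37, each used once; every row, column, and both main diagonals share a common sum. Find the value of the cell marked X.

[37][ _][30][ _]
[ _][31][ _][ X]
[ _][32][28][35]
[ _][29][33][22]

36

The entries are 22 through 37, which sum to 472, so each line sums to 472/4 = 118.
Row 3 must total 118; the given cells sum to 95, so (3,1) = 23.
The remaining cell in row 4 is (4,1) = 118 − 84 = 34.
Column 1 must total 118; the given cells sum to 94, so (2,1) = 24.
From column 2, 118 − (31 + 32 + 29) gives (1,2) = 26.
Column 3: 30 + 28 + 33 + ? = 118, so (2,3) = 27.
Anti-diagonal: 27 + 32 + 34 + ? = 118, so (1,4) = 25.
From row 2, 118 − (24 + 31 + 27) gives (2,4) = 36.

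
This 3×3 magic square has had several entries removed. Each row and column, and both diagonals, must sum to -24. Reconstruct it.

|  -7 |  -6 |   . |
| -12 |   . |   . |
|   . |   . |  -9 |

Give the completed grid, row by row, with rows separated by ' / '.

Row 1: -7 + (-6) + ? = -24, so (1,3) = -11.
From column 1, -24 − (-7 + (-12)) gives (3,1) = -5.
Column 3 needs -24; the known cells sum to -20, so (2,3) = -4.
Main diagonal: -7 + (-9) + ? = -24, so (2,2) = -8.
Row 3 needs -24; the known cells sum to -14, so (3,2) = -10.

-7 -6 -11 / -12 -8 -4 / -5 -10 -9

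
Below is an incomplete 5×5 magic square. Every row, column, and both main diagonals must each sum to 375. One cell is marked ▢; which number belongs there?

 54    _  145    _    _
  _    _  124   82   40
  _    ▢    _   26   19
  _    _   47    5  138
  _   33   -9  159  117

Using row 5: 33 + (-9) + 159 + 117 + ? → (5,1) = 375 − 300 = 75.
The remaining cell in column 3 is (3,3) = 375 − 307 = 68.
Column 4: 82 + 26 + 5 + 159 + ? = 375, so (1,4) = 103.
The remaining cell in column 5 is (1,5) = 375 − 314 = 61.
From main diagonal, 375 − (54 + 68 + 5 + 117) gives (2,2) = 131.
Anti-diagonal must total 375; the given cells sum to 286, so (4,2) = 89.
Row 1: 54 + 145 + 103 + 61 + ? = 375, so (1,2) = 12.
Row 2 must total 375; the given cells sum to 377, so (2,1) = -2.
From row 4, 375 − (89 + 47 + 5 + 138) gives (4,1) = 96.
Using column 1: 54 + (-2) + 96 + 75 + ? → (3,1) = 375 − 223 = 152.
Column 2 must total 375; the given cells sum to 265, so (3,2) = 110.

110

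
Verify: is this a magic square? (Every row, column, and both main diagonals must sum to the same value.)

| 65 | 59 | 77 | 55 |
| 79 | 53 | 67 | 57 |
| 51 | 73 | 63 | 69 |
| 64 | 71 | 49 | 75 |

Row 1: 65 + 59 + 77 + 55 = 256.
Row 2: 79 + 53 + 67 + 57 = 256.
Row 3: 51 + 73 + 63 + 69 = 256.
Row 4: 64 + 71 + 49 + 75 = 259.
Column 1: 65 + 79 + 51 + 64 = 259.
Column 2: 59 + 53 + 73 + 71 = 256.
Column 3: 77 + 67 + 63 + 49 = 256.
Column 4: 55 + 57 + 69 + 75 = 256.
Main diagonal: 65 + 53 + 63 + 75 = 256.
Anti-diagonal: 55 + 67 + 73 + 64 = 259.

No — main diagonal sums to 256 but anti-diagonal sums to 259.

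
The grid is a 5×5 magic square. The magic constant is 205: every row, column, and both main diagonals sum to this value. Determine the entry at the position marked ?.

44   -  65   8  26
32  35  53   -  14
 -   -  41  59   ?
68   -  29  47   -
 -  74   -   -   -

77

Row 1 must total 205; the given cells sum to 143, so (1,2) = 62.
Using row 2: 32 + 35 + 53 + 14 + ? → (2,4) = 205 − 134 = 71.
Column 3: 65 + 53 + 41 + 29 + ? = 205, so (5,3) = 17.
Column 4 must total 205; the given cells sum to 185, so (5,4) = 20.
From main diagonal, 205 − (44 + 35 + 41 + 47) gives (5,5) = 38.
The remaining cell in row 5 is (5,1) = 205 − 149 = 56.
The remaining cell in column 1 is (3,1) = 205 − 200 = 5.
Anti-diagonal must total 205; the given cells sum to 194, so (4,2) = 11.
Row 4: 68 + 11 + 29 + 47 + ? = 205, so (4,5) = 50.
From column 2, 205 − (62 + 35 + 11 + 74) gives (3,2) = 23.
From column 5, 205 − (26 + 14 + 50 + 38) gives (3,5) = 77.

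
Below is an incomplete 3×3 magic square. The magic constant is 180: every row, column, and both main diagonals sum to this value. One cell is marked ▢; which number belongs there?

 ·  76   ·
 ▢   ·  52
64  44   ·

Row 3: 64 + 44 + ? = 180, so (3,3) = 72.
Column 2: 76 + 44 + ? = 180, so (2,2) = 60.
The remaining cell in column 3 is (1,3) = 180 − 124 = 56.
Main diagonal must total 180; the given cells sum to 132, so (1,1) = 48.
Row 2 must total 180; the given cells sum to 112, so (2,1) = 68.

68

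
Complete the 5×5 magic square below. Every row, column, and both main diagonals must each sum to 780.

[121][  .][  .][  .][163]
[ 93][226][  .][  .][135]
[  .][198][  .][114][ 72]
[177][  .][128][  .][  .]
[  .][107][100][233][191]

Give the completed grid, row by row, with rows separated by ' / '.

121 79 212 205 163 / 93 226 184 142 135 / 240 198 156 114 72 / 177 170 128 86 219 / 149 107 100 233 191

Row 5 must total 780; the given cells sum to 631, so (5,1) = 149.
The remaining cell in column 1 is (3,1) = 780 − 540 = 240.
Column 5 needs 780; the known cells sum to 561, so (4,5) = 219.
Row 3: 240 + 198 + 114 + 72 + ? = 780, so (3,3) = 156.
Main diagonal: 121 + 226 + 156 + 191 + ? = 780, so (4,4) = 86.
Row 4: 177 + 128 + 86 + 219 + ? = 780, so (4,2) = 170.
Using column 2: 226 + 198 + 170 + 107 + ? → (1,2) = 780 − 701 = 79.
Anti-diagonal: 163 + 156 + 170 + 149 + ? = 780, so (2,4) = 142.
Row 2 must total 780; the given cells sum to 596, so (2,3) = 184.
The remaining cell in column 3 is (1,3) = 780 − 568 = 212.
Column 4: 142 + 114 + 86 + 233 + ? = 780, so (1,4) = 205.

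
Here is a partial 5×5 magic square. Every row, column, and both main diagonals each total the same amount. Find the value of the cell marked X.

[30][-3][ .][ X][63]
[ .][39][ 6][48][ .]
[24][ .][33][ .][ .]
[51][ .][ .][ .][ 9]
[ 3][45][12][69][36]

Row 5 is complete and sums to 165; that is the magic constant.
From column 1, 165 − (30 + 24 + 51 + 3) gives (2,1) = 57.
Main diagonal must total 165; the given cells sum to 138, so (4,4) = 27.
Anti-diagonal must total 165; the given cells sum to 147, so (4,2) = 18.
From row 2, 165 − (57 + 39 + 6 + 48) gives (2,5) = 15.
From row 4, 165 − (51 + 18 + 27 + 9) gives (4,3) = 60.
From column 2, 165 − (-3 + 39 + 18 + 45) gives (3,2) = 66.
Column 3: 6 + 33 + 60 + 12 + ? = 165, so (1,3) = 54.
Column 5: 63 + 15 + 9 + 36 + ? = 165, so (3,5) = 42.
Row 1 needs 165; the known cells sum to 144, so (1,4) = 21.

21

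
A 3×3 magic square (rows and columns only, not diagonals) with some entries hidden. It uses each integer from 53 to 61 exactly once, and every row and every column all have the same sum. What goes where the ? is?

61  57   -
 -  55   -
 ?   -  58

54

The entries are 53 through 61, which sum to 513, so each line sums to 513/3 = 171.
The remaining cell in row 1 is (1,3) = 171 − 118 = 53.
Column 2 must total 171; the given cells sum to 112, so (3,2) = 59.
The remaining cell in column 3 is (2,3) = 171 − 111 = 60.
From row 2, 171 − (55 + 60) gives (2,1) = 56.
The remaining cell in row 3 is (3,1) = 171 − 117 = 54.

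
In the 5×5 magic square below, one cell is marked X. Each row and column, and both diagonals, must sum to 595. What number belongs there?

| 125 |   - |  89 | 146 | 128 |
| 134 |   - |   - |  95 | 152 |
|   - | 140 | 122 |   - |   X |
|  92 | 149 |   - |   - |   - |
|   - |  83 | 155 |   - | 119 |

86

Using row 1: 125 + 89 + 146 + 128 + ? → (1,2) = 595 − 488 = 107.
Column 2 must total 595; the given cells sum to 479, so (2,2) = 116.
From main diagonal, 595 − (125 + 116 + 122 + 119) gives (4,4) = 113.
Anti-diagonal: 128 + 95 + 122 + 149 + ? = 595, so (5,1) = 101.
Row 2: 134 + 116 + 95 + 152 + ? = 595, so (2,3) = 98.
The remaining cell in row 5 is (5,4) = 595 − 458 = 137.
Column 1 must total 595; the given cells sum to 452, so (3,1) = 143.
Using column 3: 89 + 98 + 122 + 155 + ? → (4,3) = 595 − 464 = 131.
Column 4: 146 + 95 + 113 + 137 + ? = 595, so (3,4) = 104.
Row 3 must total 595; the given cells sum to 509, so (3,5) = 86.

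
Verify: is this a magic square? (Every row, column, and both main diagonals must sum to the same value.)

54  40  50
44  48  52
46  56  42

Yes

Row 1: 54 + 40 + 50 = 144.
Row 2: 44 + 48 + 52 = 144.
Row 3: 46 + 56 + 42 = 144.
Column 1: 54 + 44 + 46 = 144.
Column 2: 40 + 48 + 56 = 144.
Column 3: 50 + 52 + 42 = 144.
Main diagonal: 54 + 48 + 42 = 144.
Anti-diagonal: 50 + 48 + 46 = 144.
All lines sum to 144.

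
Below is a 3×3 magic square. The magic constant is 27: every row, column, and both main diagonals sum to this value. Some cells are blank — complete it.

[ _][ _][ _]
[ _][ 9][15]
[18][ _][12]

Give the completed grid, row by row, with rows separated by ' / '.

6 21 0 / 3 9 15 / 18 -3 12

Row 2 must total 27; the given cells sum to 24, so (2,1) = 3.
Using row 3: 18 + 12 + ? → (3,2) = 27 − 30 = -3.
Column 1 must total 27; the given cells sum to 21, so (1,1) = 6.
Using column 2: 9 + (-3) + ? → (1,2) = 27 − 6 = 21.
Column 3 must total 27; the given cells sum to 27, so (1,3) = 0.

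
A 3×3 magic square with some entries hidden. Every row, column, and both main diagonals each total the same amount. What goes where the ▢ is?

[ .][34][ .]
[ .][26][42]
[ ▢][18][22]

Column 2 is complete and sums to 78; that is the magic constant.
Row 2 must total 78; the given cells sum to 68, so (2,1) = 10.
The remaining cell in row 3 is (3,1) = 78 − 40 = 38.

38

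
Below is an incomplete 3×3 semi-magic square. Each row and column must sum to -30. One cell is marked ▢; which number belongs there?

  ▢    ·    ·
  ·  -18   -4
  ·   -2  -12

-6

Using row 2: -18 + (-4) + ? → (2,1) = -30 − (-22) = -8.
Row 3 must total -30; the given cells sum to -14, so (3,1) = -16.
Column 1 needs -30; the known cells sum to -24, so (1,1) = -6.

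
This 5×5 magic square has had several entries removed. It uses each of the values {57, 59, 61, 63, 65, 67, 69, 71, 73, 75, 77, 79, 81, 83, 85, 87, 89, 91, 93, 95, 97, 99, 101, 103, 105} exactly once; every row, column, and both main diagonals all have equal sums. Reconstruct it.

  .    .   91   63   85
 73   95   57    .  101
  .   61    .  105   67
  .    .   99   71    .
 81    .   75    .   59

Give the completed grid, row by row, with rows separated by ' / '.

97 69 91 63 85 / 73 95 57 79 101 / 89 61 83 105 67 / 65 77 99 71 93 / 81 103 75 87 59

The 25 entries sum to 2025, so each line sums to 2025/5 = 405.
Row 2 must total 405; the given cells sum to 326, so (2,4) = 79.
From column 3, 405 − (91 + 57 + 99 + 75) gives (3,3) = 83.
Using column 4: 63 + 79 + 105 + 71 + ? → (5,4) = 405 − 318 = 87.
The remaining cell in column 5 is (4,5) = 405 − 312 = 93.
Main diagonal must total 405; the given cells sum to 308, so (1,1) = 97.
Anti-diagonal: 85 + 79 + 83 + 81 + ? = 405, so (4,2) = 77.
Row 1 must total 405; the given cells sum to 336, so (1,2) = 69.
From row 3, 405 − (61 + 83 + 105 + 67) gives (3,1) = 89.
Row 4 must total 405; the given cells sum to 340, so (4,1) = 65.
The remaining cell in row 5 is (5,2) = 405 − 302 = 103.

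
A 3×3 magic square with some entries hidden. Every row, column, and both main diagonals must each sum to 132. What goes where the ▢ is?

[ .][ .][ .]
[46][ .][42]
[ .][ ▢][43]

Row 2: 46 + 42 + ? = 132, so (2,2) = 44.
The remaining cell in column 3 is (1,3) = 132 − 85 = 47.
Main diagonal: 44 + 43 + ? = 132, so (1,1) = 45.
Anti-diagonal needs 132; the known cells sum to 91, so (3,1) = 41.
The remaining cell in row 1 is (1,2) = 132 − 92 = 40.
Row 3: 41 + 43 + ? = 132, so (3,2) = 48.

48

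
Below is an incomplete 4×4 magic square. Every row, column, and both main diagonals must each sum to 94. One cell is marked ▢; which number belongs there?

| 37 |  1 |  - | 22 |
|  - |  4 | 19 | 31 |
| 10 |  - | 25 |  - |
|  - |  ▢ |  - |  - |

43

Using row 1: 37 + 1 + 22 + ? → (1,3) = 94 − 60 = 34.
Row 2 must total 94; the given cells sum to 54, so (2,1) = 40.
The remaining cell in column 1 is (4,1) = 94 − 87 = 7.
Column 3 must total 94; the given cells sum to 78, so (4,3) = 16.
Main diagonal needs 94; the known cells sum to 66, so (4,4) = 28.
Anti-diagonal needs 94; the known cells sum to 48, so (3,2) = 46.
The remaining cell in row 3 is (3,4) = 94 − 81 = 13.
Row 4 must total 94; the given cells sum to 51, so (4,2) = 43.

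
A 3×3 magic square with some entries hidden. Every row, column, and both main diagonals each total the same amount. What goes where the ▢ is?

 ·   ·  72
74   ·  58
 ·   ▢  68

Column 3 is complete and sums to 198; that is the magic constant.
Row 2 needs 198; the known cells sum to 132, so (2,2) = 66.
Using main diagonal: 66 + 68 + ? → (1,1) = 198 − 134 = 64.
The remaining cell in anti-diagonal is (3,1) = 198 − 138 = 60.
The remaining cell in row 1 is (1,2) = 198 − 136 = 62.
The remaining cell in row 3 is (3,2) = 198 − 128 = 70.

70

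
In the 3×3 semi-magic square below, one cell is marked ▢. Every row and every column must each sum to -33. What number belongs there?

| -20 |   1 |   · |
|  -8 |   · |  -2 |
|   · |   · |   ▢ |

-17

Row 1 must total -33; the given cells sum to -19, so (1,3) = -14.
Row 2 needs -33; the known cells sum to -10, so (2,2) = -23.
Column 1 needs -33; the known cells sum to -28, so (3,1) = -5.
Using column 2: 1 + (-23) + ? → (3,2) = -33 − (-22) = -11.
From column 3, -33 − (-14 + (-2)) gives (3,3) = -17.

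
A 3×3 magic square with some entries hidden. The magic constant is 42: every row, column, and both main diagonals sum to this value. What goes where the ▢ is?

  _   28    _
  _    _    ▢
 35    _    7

From row 3, 42 − (35 + 7) gives (3,2) = 0.
The remaining cell in column 2 is (2,2) = 42 − 28 = 14.
Using main diagonal: 14 + 7 + ? → (1,1) = 42 − 21 = 21.
From anti-diagonal, 42 − (14 + 35) gives (1,3) = -7.
Using column 1: 21 + 35 + ? → (2,1) = 42 − 56 = -14.
Using column 3: -7 + 7 + ? → (2,3) = 42 − 0 = 42.

42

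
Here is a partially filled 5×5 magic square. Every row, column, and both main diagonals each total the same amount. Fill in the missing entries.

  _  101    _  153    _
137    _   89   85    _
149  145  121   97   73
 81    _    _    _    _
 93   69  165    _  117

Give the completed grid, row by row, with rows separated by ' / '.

Row 3 is already complete: 149 + 145 + 121 + 97 + 73 = 585, so that is the magic constant.
Row 5 needs 585; the known cells sum to 444, so (5,4) = 141.
Using column 1: 137 + 149 + 81 + 93 + ? → (1,1) = 585 − 460 = 125.
From column 4, 585 − (153 + 85 + 97 + 141) gives (4,4) = 109.
Main diagonal: 125 + 121 + 109 + 117 + ? = 585, so (2,2) = 113.
Row 2 needs 585; the known cells sum to 424, so (2,5) = 161.
The remaining cell in column 2 is (4,2) = 585 − 428 = 157.
The remaining cell in anti-diagonal is (1,5) = 585 − 456 = 129.
Using row 1: 125 + 101 + 153 + 129 + ? → (1,3) = 585 − 508 = 77.
Using column 3: 77 + 89 + 121 + 165 + ? → (4,3) = 585 − 452 = 133.
From column 5, 585 − (129 + 161 + 73 + 117) gives (4,5) = 105.

125 101 77 153 129 / 137 113 89 85 161 / 149 145 121 97 73 / 81 157 133 109 105 / 93 69 165 141 117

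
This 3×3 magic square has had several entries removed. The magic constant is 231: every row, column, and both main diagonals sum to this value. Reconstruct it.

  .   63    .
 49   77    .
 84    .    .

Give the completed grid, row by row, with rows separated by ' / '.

The remaining cell in row 2 is (2,3) = 231 − 126 = 105.
Using column 1: 49 + 84 + ? → (1,1) = 231 − 133 = 98.
Column 2: 63 + 77 + ? = 231, so (3,2) = 91.
Using main diagonal: 98 + 77 + ? → (3,3) = 231 − 175 = 56.
Anti-diagonal: 77 + 84 + ? = 231, so (1,3) = 70.

98 63 70 / 49 77 105 / 84 91 56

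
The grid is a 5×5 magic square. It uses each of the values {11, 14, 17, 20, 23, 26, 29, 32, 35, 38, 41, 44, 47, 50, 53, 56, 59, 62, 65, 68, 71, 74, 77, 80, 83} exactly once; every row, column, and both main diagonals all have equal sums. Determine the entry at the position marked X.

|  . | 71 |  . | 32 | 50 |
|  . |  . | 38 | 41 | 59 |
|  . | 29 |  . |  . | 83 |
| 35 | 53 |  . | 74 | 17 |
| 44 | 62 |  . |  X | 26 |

The 25 entries sum to 1175, so each line sums to 1175/5 = 235.
Using row 4: 35 + 53 + 74 + 17 + ? → (4,3) = 235 − 179 = 56.
The remaining cell in column 2 is (2,2) = 235 − 215 = 20.
The remaining cell in anti-diagonal is (3,3) = 235 − 188 = 47.
Row 2 needs 235; the known cells sum to 158, so (2,1) = 77.
Main diagonal: 20 + 47 + 74 + 26 + ? = 235, so (1,1) = 68.
The remaining cell in row 1 is (1,3) = 235 − 221 = 14.
The remaining cell in column 1 is (3,1) = 235 − 224 = 11.
Column 3 must total 235; the given cells sum to 155, so (5,3) = 80.
The remaining cell in row 3 is (3,4) = 235 − 170 = 65.
From row 5, 235 − (44 + 62 + 80 + 26) gives (5,4) = 23.

23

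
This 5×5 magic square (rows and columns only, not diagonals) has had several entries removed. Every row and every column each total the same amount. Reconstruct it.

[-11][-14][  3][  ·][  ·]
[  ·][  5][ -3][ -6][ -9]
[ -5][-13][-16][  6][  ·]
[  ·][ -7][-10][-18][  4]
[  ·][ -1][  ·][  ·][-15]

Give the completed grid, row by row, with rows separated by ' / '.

Column 2 is already complete: -14 + 5 + -13 + -7 + -1 = -30, so that is the magic constant.
Using row 2: 5 + (-3) + (-6) + (-9) + ? → (2,1) = -30 − (-13) = -17.
The remaining cell in row 3 is (3,5) = -30 − (-28) = -2.
Row 4 must total -30; the given cells sum to -31, so (4,1) = 1.
Column 1: -11 + (-17) + (-5) + 1 + ? = -30, so (5,1) = 2.
Column 3: 3 + (-3) + (-16) + (-10) + ? = -30, so (5,3) = -4.
Column 5 must total -30; the given cells sum to -22, so (1,5) = -8.
Row 1: -11 + (-14) + 3 + (-8) + ? = -30, so (1,4) = 0.
Row 5 must total -30; the given cells sum to -18, so (5,4) = -12.

-11 -14 3 0 -8 / -17 5 -3 -6 -9 / -5 -13 -16 6 -2 / 1 -7 -10 -18 4 / 2 -1 -4 -12 -15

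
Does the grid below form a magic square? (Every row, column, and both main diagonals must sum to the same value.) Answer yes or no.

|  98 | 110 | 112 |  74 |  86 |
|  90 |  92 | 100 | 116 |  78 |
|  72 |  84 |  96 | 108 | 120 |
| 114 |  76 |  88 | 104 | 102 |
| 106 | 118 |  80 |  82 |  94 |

No — row 3 sums to 480 but row 2 sums to 476.

Row 1: 98 + 110 + 112 + 74 + 86 = 480.
Row 2: 90 + 92 + 100 + 116 + 78 = 476.
Row 3: 72 + 84 + 96 + 108 + 120 = 480.
Row 4: 114 + 76 + 88 + 104 + 102 = 484.
Row 5: 106 + 118 + 80 + 82 + 94 = 480.
Column 1: 98 + 90 + 72 + 114 + 106 = 480.
Column 2: 110 + 92 + 84 + 76 + 118 = 480.
Column 3: 112 + 100 + 96 + 88 + 80 = 476.
Column 4: 74 + 116 + 108 + 104 + 82 = 484.
Column 5: 86 + 78 + 120 + 102 + 94 = 480.
Main diagonal: 98 + 92 + 96 + 104 + 94 = 484.
Anti-diagonal: 86 + 116 + 96 + 76 + 106 = 480.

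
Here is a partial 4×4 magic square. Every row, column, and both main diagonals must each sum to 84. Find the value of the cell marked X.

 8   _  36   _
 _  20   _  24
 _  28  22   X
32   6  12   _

From row 4, 84 − (32 + 6 + 12) gives (4,4) = 34.
Using column 2: 20 + 28 + 6 + ? → (1,2) = 84 − 54 = 30.
From column 3, 84 − (36 + 22 + 12) gives (2,3) = 14.
Anti-diagonal: 14 + 28 + 32 + ? = 84, so (1,4) = 10.
Using row 2: 20 + 14 + 24 + ? → (2,1) = 84 − 58 = 26.
The remaining cell in column 1 is (3,1) = 84 − 66 = 18.
Column 4 needs 84; the known cells sum to 68, so (3,4) = 16.

16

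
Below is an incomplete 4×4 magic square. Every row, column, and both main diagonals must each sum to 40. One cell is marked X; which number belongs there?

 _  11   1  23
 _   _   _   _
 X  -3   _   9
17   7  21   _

The remaining cell in row 1 is (1,1) = 40 − 35 = 5.
Row 4: 17 + 7 + 21 + ? = 40, so (4,4) = -5.
Using column 2: 11 + (-3) + 7 + ? → (2,2) = 40 − 15 = 25.
From column 4, 40 − (23 + 9 + (-5)) gives (2,4) = 13.
Main diagonal: 5 + 25 + (-5) + ? = 40, so (3,3) = 15.
From anti-diagonal, 40 − (23 + (-3) + 17) gives (2,3) = 3.
Row 2: 25 + 3 + 13 + ? = 40, so (2,1) = -1.
Row 3 needs 40; the known cells sum to 21, so (3,1) = 19.

19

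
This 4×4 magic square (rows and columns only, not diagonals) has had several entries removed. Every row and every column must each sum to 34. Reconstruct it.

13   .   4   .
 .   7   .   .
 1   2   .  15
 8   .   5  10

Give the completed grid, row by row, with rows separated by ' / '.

13 14 4 3 / 12 7 9 6 / 1 2 16 15 / 8 11 5 10

Row 3 must total 34; the given cells sum to 18, so (3,3) = 16.
Row 4 needs 34; the known cells sum to 23, so (4,2) = 11.
Column 1 must total 34; the given cells sum to 22, so (2,1) = 12.
The remaining cell in column 2 is (1,2) = 34 − 20 = 14.
From column 3, 34 − (4 + 16 + 5) gives (2,3) = 9.
The remaining cell in row 1 is (1,4) = 34 − 31 = 3.
Row 2: 12 + 7 + 9 + ? = 34, so (2,4) = 6.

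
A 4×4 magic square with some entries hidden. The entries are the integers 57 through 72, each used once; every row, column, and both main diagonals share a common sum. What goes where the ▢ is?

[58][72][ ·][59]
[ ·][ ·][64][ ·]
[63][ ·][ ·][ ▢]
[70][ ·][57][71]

62

The entries are 57 through 72, which sum to 1032, so each line sums to 1032/4 = 258.
Row 1: 58 + 72 + 59 + ? = 258, so (1,3) = 69.
Row 4 needs 258; the known cells sum to 198, so (4,2) = 60.
Using column 1: 58 + 63 + 70 + ? → (2,1) = 258 − 191 = 67.
Using column 3: 69 + 64 + 57 + ? → (3,3) = 258 − 190 = 68.
Using main diagonal: 58 + 68 + 71 + ? → (2,2) = 258 − 197 = 61.
Anti-diagonal must total 258; the given cells sum to 193, so (3,2) = 65.
From row 2, 258 − (67 + 61 + 64) gives (2,4) = 66.
Row 3 needs 258; the known cells sum to 196, so (3,4) = 62.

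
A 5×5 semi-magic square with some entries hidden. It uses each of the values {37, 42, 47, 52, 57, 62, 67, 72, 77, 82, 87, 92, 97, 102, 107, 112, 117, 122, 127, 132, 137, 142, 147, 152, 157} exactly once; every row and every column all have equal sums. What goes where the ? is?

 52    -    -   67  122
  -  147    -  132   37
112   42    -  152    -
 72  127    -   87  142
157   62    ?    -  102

117

The 25 entries sum to 2425, so each line sums to 2425/5 = 485.
Using row 4: 72 + 127 + 87 + 142 + ? → (4,3) = 485 − 428 = 57.
From column 1, 485 − (52 + 112 + 72 + 157) gives (2,1) = 92.
From column 2, 485 − (147 + 42 + 127 + 62) gives (1,2) = 107.
Column 4 needs 485; the known cells sum to 438, so (5,4) = 47.
Column 5 needs 485; the known cells sum to 403, so (3,5) = 82.
Row 1 needs 485; the known cells sum to 348, so (1,3) = 137.
The remaining cell in row 2 is (2,3) = 485 − 408 = 77.
Row 3 must total 485; the given cells sum to 388, so (3,3) = 97.
Row 5: 157 + 62 + 47 + 102 + ? = 485, so (5,3) = 117.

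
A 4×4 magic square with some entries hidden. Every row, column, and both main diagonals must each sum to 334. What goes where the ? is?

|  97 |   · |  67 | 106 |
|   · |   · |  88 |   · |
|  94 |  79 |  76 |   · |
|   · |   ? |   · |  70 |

Using row 1: 97 + 67 + 106 + ? → (1,2) = 334 − 270 = 64.
The remaining cell in row 3 is (3,4) = 334 − 249 = 85.
Using column 3: 67 + 88 + 76 + ? → (4,3) = 334 − 231 = 103.
Column 4 needs 334; the known cells sum to 261, so (2,4) = 73.
Main diagonal: 97 + 76 + 70 + ? = 334, so (2,2) = 91.
Using anti-diagonal: 106 + 88 + 79 + ? → (4,1) = 334 − 273 = 61.
The remaining cell in row 2 is (2,1) = 334 − 252 = 82.
Row 4: 61 + 103 + 70 + ? = 334, so (4,2) = 100.

100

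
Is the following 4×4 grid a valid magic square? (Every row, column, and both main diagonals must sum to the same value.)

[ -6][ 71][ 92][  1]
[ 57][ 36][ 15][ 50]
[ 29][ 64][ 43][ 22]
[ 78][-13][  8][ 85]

Row 1: -6 + 71 + 92 + 1 = 158.
Row 2: 57 + 36 + 15 + 50 = 158.
Row 3: 29 + 64 + 43 + 22 = 158.
Row 4: 78 + (-13) + 8 + 85 = 158.
Column 1: -6 + 57 + 29 + 78 = 158.
Column 2: 71 + 36 + 64 + (-13) = 158.
Column 3: 92 + 15 + 43 + 8 = 158.
Column 4: 1 + 50 + 22 + 85 = 158.
Main diagonal: -6 + 36 + 43 + 85 = 158.
Anti-diagonal: 1 + 15 + 64 + 78 = 158.
All lines sum to 158.

Yes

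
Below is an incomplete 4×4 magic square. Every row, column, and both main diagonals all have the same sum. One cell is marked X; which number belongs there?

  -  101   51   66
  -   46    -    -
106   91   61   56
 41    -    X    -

86

Row 3 is complete and sums to 314; that is the magic constant.
The remaining cell in row 1 is (1,1) = 314 − 218 = 96.
Column 1 must total 314; the given cells sum to 243, so (2,1) = 71.
From column 2, 314 − (101 + 46 + 91) gives (4,2) = 76.
Main diagonal needs 314; the known cells sum to 203, so (4,4) = 111.
Anti-diagonal must total 314; the given cells sum to 198, so (2,3) = 116.
Row 2: 71 + 46 + 116 + ? = 314, so (2,4) = 81.
The remaining cell in row 4 is (4,3) = 314 − 228 = 86.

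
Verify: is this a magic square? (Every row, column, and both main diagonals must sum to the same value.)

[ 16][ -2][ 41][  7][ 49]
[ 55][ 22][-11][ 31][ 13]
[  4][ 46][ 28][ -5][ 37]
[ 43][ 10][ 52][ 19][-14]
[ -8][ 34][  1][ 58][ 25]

Row 1: 16 + (-2) + 41 + 7 + 49 = 111.
Row 2: 55 + 22 + (-11) + 31 + 13 = 110.
Row 3: 4 + 46 + 28 + (-5) + 37 = 110.
Row 4: 43 + 10 + 52 + 19 + (-14) = 110.
Row 5: -8 + 34 + 1 + 58 + 25 = 110.
Column 1: 16 + 55 + 4 + 43 + (-8) = 110.
Column 2: -2 + 22 + 46 + 10 + 34 = 110.
Column 3: 41 + (-11) + 28 + 52 + 1 = 111.
Column 4: 7 + 31 + (-5) + 19 + 58 = 110.
Column 5: 49 + 13 + 37 + (-14) + 25 = 110.
Main diagonal: 16 + 22 + 28 + 19 + 25 = 110.
Anti-diagonal: 49 + 31 + 28 + 10 + (-8) = 110.

No — column 4 sums to 110 but column 3 sums to 111.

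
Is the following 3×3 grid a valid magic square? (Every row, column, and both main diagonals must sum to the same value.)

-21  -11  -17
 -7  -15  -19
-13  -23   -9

No — column 2 sums to -49 but row 3 sums to -45.

Row 1: -21 + (-11) + (-17) = -49.
Row 2: -7 + (-15) + (-19) = -41.
Row 3: -13 + (-23) + (-9) = -45.
Column 1: -21 + (-7) + (-13) = -41.
Column 2: -11 + (-15) + (-23) = -49.
Column 3: -17 + (-19) + (-9) = -45.
Main diagonal: -21 + (-15) + (-9) = -45.
Anti-diagonal: -17 + (-15) + (-13) = -45.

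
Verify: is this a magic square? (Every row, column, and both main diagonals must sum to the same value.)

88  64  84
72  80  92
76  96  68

No — row 2 sums to 244 but main diagonal sums to 236.

Row 1: 88 + 64 + 84 = 236.
Row 2: 72 + 80 + 92 = 244.
Row 3: 76 + 96 + 68 = 240.
Column 1: 88 + 72 + 76 = 236.
Column 2: 64 + 80 + 96 = 240.
Column 3: 84 + 92 + 68 = 244.
Main diagonal: 88 + 80 + 68 = 236.
Anti-diagonal: 84 + 80 + 76 = 240.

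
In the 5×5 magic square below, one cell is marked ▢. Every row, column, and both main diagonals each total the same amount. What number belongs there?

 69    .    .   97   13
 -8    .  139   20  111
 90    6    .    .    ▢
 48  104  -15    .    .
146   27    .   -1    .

Column 1 is complete and sums to 345; that is the magic constant.
Row 2 needs 345; the known cells sum to 262, so (2,2) = 83.
The remaining cell in column 2 is (1,2) = 345 − 220 = 125.
Using anti-diagonal: 13 + 20 + 104 + 146 + ? → (3,3) = 345 − 283 = 62.
Using row 1: 69 + 125 + 97 + 13 + ? → (1,3) = 345 − 304 = 41.
Column 3: 41 + 139 + 62 + (-15) + ? = 345, so (5,3) = 118.
The remaining cell in row 5 is (5,5) = 345 − 290 = 55.
Main diagonal must total 345; the given cells sum to 269, so (4,4) = 76.
Using row 4: 48 + 104 + (-15) + 76 + ? → (4,5) = 345 − 213 = 132.
The remaining cell in column 4 is (3,4) = 345 − 192 = 153.
From column 5, 345 − (13 + 111 + 132 + 55) gives (3,5) = 34.

34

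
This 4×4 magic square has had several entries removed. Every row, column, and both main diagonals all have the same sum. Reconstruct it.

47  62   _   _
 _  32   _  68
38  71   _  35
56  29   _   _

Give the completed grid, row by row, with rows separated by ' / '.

Column 2 is already complete: 62 + 32 + 71 + 29 = 194, so that is the magic constant.
The remaining cell in row 3 is (3,3) = 194 − 144 = 50.
Column 1 must total 194; the given cells sum to 141, so (2,1) = 53.
From main diagonal, 194 − (47 + 32 + 50) gives (4,4) = 65.
From row 2, 194 − (53 + 32 + 68) gives (2,3) = 41.
Row 4: 56 + 29 + 65 + ? = 194, so (4,3) = 44.
The remaining cell in column 3 is (1,3) = 194 − 135 = 59.
Column 4 must total 194; the given cells sum to 168, so (1,4) = 26.

47 62 59 26 / 53 32 41 68 / 38 71 50 35 / 56 29 44 65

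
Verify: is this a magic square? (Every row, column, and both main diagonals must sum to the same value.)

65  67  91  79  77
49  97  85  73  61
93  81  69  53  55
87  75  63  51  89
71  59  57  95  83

No — column 2 sums to 379 but row 4 sums to 365.

Row 1: 65 + 67 + 91 + 79 + 77 = 379.
Row 2: 49 + 97 + 85 + 73 + 61 = 365.
Row 3: 93 + 81 + 69 + 53 + 55 = 351.
Row 4: 87 + 75 + 63 + 51 + 89 = 365.
Row 5: 71 + 59 + 57 + 95 + 83 = 365.
Column 1: 65 + 49 + 93 + 87 + 71 = 365.
Column 2: 67 + 97 + 81 + 75 + 59 = 379.
Column 3: 91 + 85 + 69 + 63 + 57 = 365.
Column 4: 79 + 73 + 53 + 51 + 95 = 351.
Column 5: 77 + 61 + 55 + 89 + 83 = 365.
Main diagonal: 65 + 97 + 69 + 51 + 83 = 365.
Anti-diagonal: 77 + 73 + 69 + 75 + 71 = 365.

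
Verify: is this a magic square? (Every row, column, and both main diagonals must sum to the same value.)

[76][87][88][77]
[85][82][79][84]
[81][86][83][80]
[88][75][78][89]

Row 1: 76 + 87 + 88 + 77 = 328.
Row 2: 85 + 82 + 79 + 84 = 330.
Row 3: 81 + 86 + 83 + 80 = 330.
Row 4: 88 + 75 + 78 + 89 = 330.
Column 1: 76 + 85 + 81 + 88 = 330.
Column 2: 87 + 82 + 86 + 75 = 330.
Column 3: 88 + 79 + 83 + 78 = 328.
Column 4: 77 + 84 + 80 + 89 = 330.
Main diagonal: 76 + 82 + 83 + 89 = 330.
Anti-diagonal: 77 + 79 + 86 + 88 = 330.

No — column 3 sums to 328 but row 2 sums to 330.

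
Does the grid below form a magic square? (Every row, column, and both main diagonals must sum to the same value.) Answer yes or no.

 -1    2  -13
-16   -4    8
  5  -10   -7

Yes

Row 1: -1 + 2 + (-13) = -12.
Row 2: -16 + (-4) + 8 = -12.
Row 3: 5 + (-10) + (-7) = -12.
Column 1: -1 + (-16) + 5 = -12.
Column 2: 2 + (-4) + (-10) = -12.
Column 3: -13 + 8 + (-7) = -12.
Main diagonal: -1 + (-4) + (-7) = -12.
Anti-diagonal: -13 + (-4) + 5 = -12.
All lines sum to -12.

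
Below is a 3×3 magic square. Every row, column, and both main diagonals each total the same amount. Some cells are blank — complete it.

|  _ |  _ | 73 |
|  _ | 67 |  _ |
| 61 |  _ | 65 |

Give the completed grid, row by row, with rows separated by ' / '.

69 59 73 / 71 67 63 / 61 75 65

Anti-diagonal is already complete: 73 + 67 + 61 = 201, so that is the magic constant.
Row 3: 61 + 65 + ? = 201, so (3,2) = 75.
Column 2: 67 + 75 + ? = 201, so (1,2) = 59.
The remaining cell in column 3 is (2,3) = 201 − 138 = 63.
The remaining cell in main diagonal is (1,1) = 201 − 132 = 69.
Using row 2: 67 + 63 + ? → (2,1) = 201 − 130 = 71.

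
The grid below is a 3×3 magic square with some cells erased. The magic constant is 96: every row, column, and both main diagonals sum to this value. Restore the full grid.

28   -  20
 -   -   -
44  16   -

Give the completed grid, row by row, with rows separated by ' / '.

28 48 20 / 24 32 40 / 44 16 36

Row 1 must total 96; the given cells sum to 48, so (1,2) = 48.
Row 3: 44 + 16 + ? = 96, so (3,3) = 36.
From column 1, 96 − (28 + 44) gives (2,1) = 24.
From column 2, 96 − (48 + 16) gives (2,2) = 32.
Using column 3: 20 + 36 + ? → (2,3) = 96 − 56 = 40.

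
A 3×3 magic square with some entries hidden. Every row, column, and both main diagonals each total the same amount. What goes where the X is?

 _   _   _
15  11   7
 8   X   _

Row 2 is complete and sums to 33; that is the magic constant.
Column 1 must total 33; the given cells sum to 23, so (1,1) = 10.
The remaining cell in main diagonal is (3,3) = 33 − 21 = 12.
The remaining cell in anti-diagonal is (1,3) = 33 − 19 = 14.
From row 1, 33 − (10 + 14) gives (1,2) = 9.
Row 3 needs 33; the known cells sum to 20, so (3,2) = 13.

13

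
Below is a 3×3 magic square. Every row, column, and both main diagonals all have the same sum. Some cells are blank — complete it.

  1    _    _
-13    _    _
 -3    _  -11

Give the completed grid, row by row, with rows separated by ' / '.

Column 1 is already complete: 1 + -13 + -3 = -15, so that is the magic constant.
Row 3: -3 + (-11) + ? = -15, so (3,2) = -1.
Main diagonal needs -15; the known cells sum to -10, so (2,2) = -5.
Anti-diagonal needs -15; the known cells sum to -8, so (1,3) = -7.
Row 1: 1 + (-7) + ? = -15, so (1,2) = -9.
The remaining cell in row 2 is (2,3) = -15 − (-18) = 3.

1 -9 -7 / -13 -5 3 / -3 -1 -11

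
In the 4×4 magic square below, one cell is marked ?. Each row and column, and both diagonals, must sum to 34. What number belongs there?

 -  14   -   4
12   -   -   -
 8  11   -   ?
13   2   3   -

5

The remaining cell in row 4 is (4,4) = 34 − 18 = 16.
Column 1: 12 + 8 + 13 + ? = 34, so (1,1) = 1.
Column 2: 14 + 11 + 2 + ? = 34, so (2,2) = 7.
The remaining cell in main diagonal is (3,3) = 34 − 24 = 10.
Anti-diagonal: 4 + 11 + 13 + ? = 34, so (2,3) = 6.
From row 1, 34 − (1 + 14 + 4) gives (1,3) = 15.
Row 2 must total 34; the given cells sum to 25, so (2,4) = 9.
Row 3 must total 34; the given cells sum to 29, so (3,4) = 5.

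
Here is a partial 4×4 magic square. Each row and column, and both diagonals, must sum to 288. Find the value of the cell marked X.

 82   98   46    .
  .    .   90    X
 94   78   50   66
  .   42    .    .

Row 1 must total 288; the given cells sum to 226, so (1,4) = 62.
Column 2: 98 + 78 + 42 + ? = 288, so (2,2) = 70.
Using column 3: 46 + 90 + 50 + ? → (4,3) = 288 − 186 = 102.
Main diagonal must total 288; the given cells sum to 202, so (4,4) = 86.
Using anti-diagonal: 62 + 90 + 78 + ? → (4,1) = 288 − 230 = 58.
Column 1: 82 + 94 + 58 + ? = 288, so (2,1) = 54.
The remaining cell in column 4 is (2,4) = 288 − 214 = 74.

74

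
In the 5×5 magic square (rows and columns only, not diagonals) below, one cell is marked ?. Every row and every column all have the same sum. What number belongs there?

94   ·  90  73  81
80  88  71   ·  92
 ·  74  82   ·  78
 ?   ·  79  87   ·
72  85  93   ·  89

Column 3 is complete and sums to 415; that is the magic constant.
Using row 1: 94 + 90 + 73 + 81 + ? → (1,2) = 415 − 338 = 77.
Using row 2: 80 + 88 + 71 + 92 + ? → (2,4) = 415 − 331 = 84.
Using row 5: 72 + 85 + 93 + 89 + ? → (5,4) = 415 − 339 = 76.
The remaining cell in column 2 is (4,2) = 415 − 324 = 91.
Column 4 needs 415; the known cells sum to 320, so (3,4) = 95.
Column 5: 81 + 92 + 78 + 89 + ? = 415, so (4,5) = 75.
Row 3: 74 + 82 + 95 + 78 + ? = 415, so (3,1) = 86.
Row 4 must total 415; the given cells sum to 332, so (4,1) = 83.

83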